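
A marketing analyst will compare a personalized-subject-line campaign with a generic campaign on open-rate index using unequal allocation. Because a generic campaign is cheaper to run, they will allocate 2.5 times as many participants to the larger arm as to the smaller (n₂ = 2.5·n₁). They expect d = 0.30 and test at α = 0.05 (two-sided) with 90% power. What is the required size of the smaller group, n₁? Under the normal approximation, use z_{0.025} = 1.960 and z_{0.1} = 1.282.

With allocation ratio k = n₂/n₁ = 2.5, Var(x̄₁−x̄₂) = σ²(1/n₁ + 1/(k·n₁)) = σ²·(k+1)/(k·n₁).
So n₁ = (1 + 1/k)·((z_{α/2} + z_β)/d)² = 1.400 × (3.242/0.30)².
n₁ = 1.400 × 116.78 = 163.5.
Round up: n₁ = 164, giving n₂ = 2.5 × 164 = 410.

n₁ = 164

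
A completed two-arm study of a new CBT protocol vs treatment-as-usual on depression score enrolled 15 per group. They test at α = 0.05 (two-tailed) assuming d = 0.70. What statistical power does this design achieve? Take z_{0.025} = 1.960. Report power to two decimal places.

For two equal groups, power = Φ(d·√(n/2) − z_{α/2}).
d·√(n/2) = 0.70 × √(15/2) = 0.70 × 2.739 = 1.917.
z_β = 1.917 − 1.960 = -0.043.
Power = Φ(-0.043) = 0.483.

power ≈ 0.48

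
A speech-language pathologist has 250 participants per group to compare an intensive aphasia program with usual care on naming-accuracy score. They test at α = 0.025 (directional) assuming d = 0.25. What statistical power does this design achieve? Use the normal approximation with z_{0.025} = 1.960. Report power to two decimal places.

For two equal groups, power = Φ(d·√(n/2) − z_{α}).
d·√(n/2) = 0.25 × √(250/2) = 0.25 × 11.180 = 2.795.
z_β = 2.795 − 1.960 = 0.835.
Power = Φ(0.835) = 0.798.

power ≈ 0.80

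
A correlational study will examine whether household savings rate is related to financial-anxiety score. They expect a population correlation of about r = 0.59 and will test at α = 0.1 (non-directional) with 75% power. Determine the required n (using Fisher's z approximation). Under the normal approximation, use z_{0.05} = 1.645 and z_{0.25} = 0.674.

n = 15

Fisher's z: C = ½·ln((1+r)/(1−r)) = ½·ln(3.8780) = 0.6777.
n = ((z_{α/2} + z_β)/C)² + 3.
(1.645 + 0.674) / 0.6777 = 2.319 / 0.6777 = 3.422.
n = 3.422² + 3 = 11.71 + 3 = 14.7.
Round up.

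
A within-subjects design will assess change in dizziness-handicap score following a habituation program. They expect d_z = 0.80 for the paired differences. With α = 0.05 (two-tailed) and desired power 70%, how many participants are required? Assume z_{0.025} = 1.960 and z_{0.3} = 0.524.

n = 10 pairs

For a paired (one-sample on differences) test: n = ((z_{α/2} + z_β) / d)².
z_{α/2} + z_β = 1.960 + 0.524 = 2.484.
n = (2.484 / 0.80)² = 3.105² = 9.64.
Round up.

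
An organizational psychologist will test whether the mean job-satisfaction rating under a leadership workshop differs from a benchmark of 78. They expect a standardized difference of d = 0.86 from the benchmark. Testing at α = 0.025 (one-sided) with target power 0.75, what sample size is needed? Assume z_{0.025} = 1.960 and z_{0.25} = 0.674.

For a one-sample test: n = ((z_{α} + z_β) / d)².
z_{α} + z_β = 1.960 + 0.674 = 2.634.
n = (2.634 / 0.86)² = 3.063² = 9.38.
Round up.

n = 10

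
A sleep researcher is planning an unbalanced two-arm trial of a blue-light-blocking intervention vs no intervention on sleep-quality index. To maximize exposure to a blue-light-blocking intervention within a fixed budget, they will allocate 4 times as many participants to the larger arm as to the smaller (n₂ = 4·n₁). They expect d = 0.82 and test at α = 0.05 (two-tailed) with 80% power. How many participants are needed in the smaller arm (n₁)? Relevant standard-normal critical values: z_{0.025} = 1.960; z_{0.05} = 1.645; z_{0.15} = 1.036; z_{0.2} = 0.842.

With allocation ratio k = n₂/n₁ = 4, Var(x̄₁−x̄₂) = σ²(1/n₁ + 1/(k·n₁)) = σ²·(k+1)/(k·n₁).
So n₁ = (1 + 1/k)·((z_{α/2} + z_β)/d)² = 1.250 × (2.802/0.82)².
n₁ = 1.250 × 11.68 = 14.6.
Round up: n₁ = 15, giving n₂ = 4 × 15 = 60.

n₁ = 15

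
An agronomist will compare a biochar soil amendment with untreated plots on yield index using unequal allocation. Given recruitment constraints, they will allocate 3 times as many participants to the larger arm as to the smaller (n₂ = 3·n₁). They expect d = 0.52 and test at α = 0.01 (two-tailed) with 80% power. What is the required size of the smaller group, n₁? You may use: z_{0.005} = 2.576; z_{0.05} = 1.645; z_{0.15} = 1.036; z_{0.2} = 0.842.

n₁ = 58

With allocation ratio k = n₂/n₁ = 3, Var(x̄₁−x̄₂) = σ²(1/n₁ + 1/(k·n₁)) = σ²·(k+1)/(k·n₁).
So n₁ = (1 + 1/k)·((z_{α/2} + z_β)/d)² = 1.333 × (3.418/0.52)².
n₁ = 1.333 × 43.21 = 57.6.
Round up: n₁ = 58, giving n₂ = 3 × 58 = 174.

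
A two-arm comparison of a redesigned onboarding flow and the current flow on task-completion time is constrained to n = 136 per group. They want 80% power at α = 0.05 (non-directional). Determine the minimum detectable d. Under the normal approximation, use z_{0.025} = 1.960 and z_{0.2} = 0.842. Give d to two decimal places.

For two independent groups of n = 136 each: d_min = (z_{α/2} + z_β)·√(2/n).
z-sum = 1.960 + 0.842 = 2.802.
d_min = 2.802 × √(2/136) = 2.802 × 0.1213 = 0.340.

d_min ≈ 0.34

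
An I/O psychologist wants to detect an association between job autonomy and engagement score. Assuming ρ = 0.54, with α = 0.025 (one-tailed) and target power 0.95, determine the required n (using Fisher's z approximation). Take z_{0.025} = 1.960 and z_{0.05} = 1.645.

Fisher's z: C = ½·ln((1+r)/(1−r)) = ½·ln(3.3478) = 0.6042.
n = ((z_{α} + z_β)/C)² + 3.
(1.960 + 1.645) / 0.6042 = 3.605 / 0.6042 = 5.967.
n = 5.967² + 3 = 35.60 + 3 = 38.6.
Round up.

n = 39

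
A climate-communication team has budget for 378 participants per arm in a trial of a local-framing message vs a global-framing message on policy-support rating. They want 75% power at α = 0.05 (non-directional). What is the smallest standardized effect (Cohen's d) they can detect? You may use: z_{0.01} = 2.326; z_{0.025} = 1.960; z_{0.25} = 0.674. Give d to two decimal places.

d_min ≈ 0.19

For two independent groups of n = 378 each: d_min = (z_{α/2} + z_β)·√(2/n).
z-sum = 1.960 + 0.674 = 2.634.
d_min = 2.634 × √(2/378) = 2.634 × 0.0727 = 0.192.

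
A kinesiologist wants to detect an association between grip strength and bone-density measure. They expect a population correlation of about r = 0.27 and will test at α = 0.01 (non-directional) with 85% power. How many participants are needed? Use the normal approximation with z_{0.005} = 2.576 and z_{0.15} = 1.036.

n = 174

Fisher's z: C = ½·ln((1+r)/(1−r)) = ½·ln(1.7397) = 0.2769.
n = ((z_{α/2} + z_β)/C)² + 3.
(2.576 + 1.036) / 0.2769 = 3.612 / 0.2769 = 13.044.
n = 13.044² + 3 = 170.16 + 3 = 173.2.
Round up.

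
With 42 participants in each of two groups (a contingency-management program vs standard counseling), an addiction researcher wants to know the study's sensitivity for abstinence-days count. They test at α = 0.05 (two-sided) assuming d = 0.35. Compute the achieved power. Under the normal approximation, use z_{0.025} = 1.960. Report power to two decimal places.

power ≈ 0.36

For two equal groups, power = Φ(d·√(n/2) − z_{α/2}).
d·√(n/2) = 0.35 × √(42/2) = 0.35 × 4.583 = 1.604.
z_β = 1.604 − 1.960 = -0.356.
Power = Φ(-0.356) = 0.361.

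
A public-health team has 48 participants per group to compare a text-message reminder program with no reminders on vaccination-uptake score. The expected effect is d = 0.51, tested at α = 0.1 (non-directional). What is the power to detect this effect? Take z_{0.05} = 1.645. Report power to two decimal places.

For two equal groups, power = Φ(d·√(n/2) − z_{α/2}).
d·√(n/2) = 0.51 × √(48/2) = 0.51 × 4.899 = 2.498.
z_β = 2.498 − 1.645 = 0.853.
Power = Φ(0.853) = 0.803.

power ≈ 0.80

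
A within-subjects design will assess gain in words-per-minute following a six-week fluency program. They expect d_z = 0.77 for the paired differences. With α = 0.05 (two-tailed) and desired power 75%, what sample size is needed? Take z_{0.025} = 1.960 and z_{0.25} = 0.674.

For a paired (one-sample on differences) test: n = ((z_{α/2} + z_β) / d)².
z_{α/2} + z_β = 1.960 + 0.674 = 2.634.
n = (2.634 / 0.77)² = 3.421² = 11.70.
Round up.

n = 12 pairs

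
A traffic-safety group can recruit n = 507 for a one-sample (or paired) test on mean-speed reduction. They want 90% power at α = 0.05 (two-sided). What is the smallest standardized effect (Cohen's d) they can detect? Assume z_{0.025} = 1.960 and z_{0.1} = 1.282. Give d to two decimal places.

For a single sample (or paired design) of n = 507: d_min = (z_{α/2} + z_β)/√n.
z-sum = 1.960 + 1.282 = 3.242.
d_min = 3.242 / √507 = 3.242 / 22.517 = 0.144.

d_min ≈ 0.14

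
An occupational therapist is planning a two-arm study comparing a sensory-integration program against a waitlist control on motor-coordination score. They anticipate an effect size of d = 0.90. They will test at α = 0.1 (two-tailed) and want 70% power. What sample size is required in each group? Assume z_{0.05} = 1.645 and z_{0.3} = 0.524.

n = 12 per group

For two independent groups with equal n: n = 2·((z_{α/2} + z_β) / d)².
z_{α/2} + z_β = 1.645 + 0.524 = 2.169.
n = 2 × (2.169 / 0.90)² = 2 × 2.410² = 2 × 5.81 = 11.6.
Round up to the next whole participant.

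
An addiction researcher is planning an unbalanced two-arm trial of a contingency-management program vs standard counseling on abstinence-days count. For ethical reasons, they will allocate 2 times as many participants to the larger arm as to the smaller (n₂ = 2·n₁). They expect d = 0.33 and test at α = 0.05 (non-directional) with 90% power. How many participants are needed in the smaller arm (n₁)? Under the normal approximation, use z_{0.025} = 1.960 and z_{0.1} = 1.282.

n₁ = 145

With allocation ratio k = n₂/n₁ = 2, Var(x̄₁−x̄₂) = σ²(1/n₁ + 1/(k·n₁)) = σ²·(k+1)/(k·n₁).
So n₁ = (1 + 1/k)·((z_{α/2} + z_β)/d)² = 1.500 × (3.242/0.33)².
n₁ = 1.500 × 96.52 = 144.8.
Round up: n₁ = 145, giving n₂ = 2 × 145 = 290.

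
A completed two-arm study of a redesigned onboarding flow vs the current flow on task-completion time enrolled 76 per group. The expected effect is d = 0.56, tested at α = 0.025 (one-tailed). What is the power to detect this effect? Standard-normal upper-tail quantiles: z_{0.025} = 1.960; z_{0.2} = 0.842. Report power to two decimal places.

power ≈ 0.93

For two equal groups, power = Φ(d·√(n/2) − z_{α}).
d·√(n/2) = 0.56 × √(76/2) = 0.56 × 6.164 = 3.452.
z_β = 3.452 − 1.960 = 1.492.
Power = Φ(1.492) = 0.932.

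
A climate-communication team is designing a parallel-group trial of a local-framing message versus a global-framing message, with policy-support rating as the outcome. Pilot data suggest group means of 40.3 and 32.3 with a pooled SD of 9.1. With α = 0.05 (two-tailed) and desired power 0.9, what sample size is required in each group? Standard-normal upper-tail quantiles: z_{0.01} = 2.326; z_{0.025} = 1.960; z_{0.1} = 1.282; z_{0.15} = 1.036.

Cohen's d = |M₁ − M₂| / SD_pooled = |40.3 − 32.3| / 9.1 = 8.0 / 9.1 = 0.879.
For two independent groups with equal n: n = 2·((z_{α/2} + z_β) / d)².
z_{α/2} + z_β = 1.960 + 1.282 = 3.242.
n = 2 × (3.242 / 0.879)² = 2 × 3.688² = 2 × 13.60 = 27.2.
Round up to the next whole participant.

n = 28 per group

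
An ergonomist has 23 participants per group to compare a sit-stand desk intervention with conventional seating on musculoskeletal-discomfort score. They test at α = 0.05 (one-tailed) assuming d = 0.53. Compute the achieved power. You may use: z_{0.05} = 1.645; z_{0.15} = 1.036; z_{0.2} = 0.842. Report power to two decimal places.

power ≈ 0.56

For two equal groups, power = Φ(d·√(n/2) − z_{α}).
d·√(n/2) = 0.53 × √(23/2) = 0.53 × 3.391 = 1.797.
z_β = 1.797 − 1.645 = 0.152.
Power = Φ(0.152) = 0.561.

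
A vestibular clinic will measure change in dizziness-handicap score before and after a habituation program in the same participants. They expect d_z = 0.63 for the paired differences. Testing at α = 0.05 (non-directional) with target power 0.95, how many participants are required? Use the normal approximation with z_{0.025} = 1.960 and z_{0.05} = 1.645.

n = 33 pairs

For a paired (one-sample on differences) test: n = ((z_{α/2} + z_β) / d)².
z_{α/2} + z_β = 1.960 + 1.645 = 3.605.
n = (3.605 / 0.63)² = 5.722² = 32.74.
Round up.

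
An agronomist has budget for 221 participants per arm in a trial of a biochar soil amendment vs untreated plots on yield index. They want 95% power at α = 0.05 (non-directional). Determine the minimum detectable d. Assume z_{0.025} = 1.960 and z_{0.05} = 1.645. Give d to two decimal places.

d_min ≈ 0.34

For two independent groups of n = 221 each: d_min = (z_{α/2} + z_β)·√(2/n).
z-sum = 1.960 + 1.645 = 3.605.
d_min = 3.605 × √(2/221) = 3.605 × 0.0951 = 0.343.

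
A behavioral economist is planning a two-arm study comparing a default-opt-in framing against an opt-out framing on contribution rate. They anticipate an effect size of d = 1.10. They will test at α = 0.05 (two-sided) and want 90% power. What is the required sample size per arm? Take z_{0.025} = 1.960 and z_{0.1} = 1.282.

For two independent groups with equal n: n = 2·((z_{α/2} + z_β) / d)².
z_{α/2} + z_β = 1.960 + 1.282 = 3.242.
n = 2 × (3.242 / 1.10)² = 2 × 2.947² = 2 × 8.69 = 17.4.
Round up to the next whole participant.

n = 18 per group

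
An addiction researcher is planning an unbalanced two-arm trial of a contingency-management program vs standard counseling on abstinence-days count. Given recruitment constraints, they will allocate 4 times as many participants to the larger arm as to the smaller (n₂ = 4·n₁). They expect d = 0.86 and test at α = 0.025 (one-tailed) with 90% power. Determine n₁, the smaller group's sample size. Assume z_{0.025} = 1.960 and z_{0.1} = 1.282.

With allocation ratio k = n₂/n₁ = 4, Var(x̄₁−x̄₂) = σ²(1/n₁ + 1/(k·n₁)) = σ²·(k+1)/(k·n₁).
So n₁ = (1 + 1/k)·((z_{α} + z_β)/d)² = 1.250 × (3.242/0.86)².
n₁ = 1.250 × 14.21 = 17.8.
Round up: n₁ = 18, giving n₂ = 4 × 18 = 72.

n₁ = 18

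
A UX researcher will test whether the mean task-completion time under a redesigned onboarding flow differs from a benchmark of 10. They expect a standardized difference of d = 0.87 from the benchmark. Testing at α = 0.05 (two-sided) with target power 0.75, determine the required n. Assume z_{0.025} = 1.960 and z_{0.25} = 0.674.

For a one-sample test: n = ((z_{α/2} + z_β) / d)².
z_{α/2} + z_β = 1.960 + 0.674 = 2.634.
n = (2.634 / 0.87)² = 3.028² = 9.17.
Round up.

n = 10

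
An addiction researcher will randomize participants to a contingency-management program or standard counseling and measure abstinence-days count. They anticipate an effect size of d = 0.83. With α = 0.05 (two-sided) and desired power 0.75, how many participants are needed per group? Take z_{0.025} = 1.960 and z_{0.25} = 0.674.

n = 21 per group

For two independent groups with equal n: n = 2·((z_{α/2} + z_β) / d)².
z_{α/2} + z_β = 1.960 + 0.674 = 2.634.
n = 2 × (2.634 / 0.83)² = 2 × 3.173² = 2 × 10.07 = 20.1.
Round up to the next whole participant.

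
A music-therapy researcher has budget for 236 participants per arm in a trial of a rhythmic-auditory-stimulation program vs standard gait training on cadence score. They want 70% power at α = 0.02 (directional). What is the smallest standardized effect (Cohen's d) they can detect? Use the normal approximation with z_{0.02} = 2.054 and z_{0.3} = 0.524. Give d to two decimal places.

For two independent groups of n = 236 each: d_min = (z_{α} + z_β)·√(2/n).
z-sum = 2.054 + 0.524 = 2.578.
d_min = 2.578 × √(2/236) = 2.578 × 0.0921 = 0.237.

d_min ≈ 0.24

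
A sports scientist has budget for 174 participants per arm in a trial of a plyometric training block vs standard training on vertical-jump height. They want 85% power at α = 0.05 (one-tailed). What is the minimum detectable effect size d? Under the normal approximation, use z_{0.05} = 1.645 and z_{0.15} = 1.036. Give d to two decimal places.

d_min ≈ 0.29

For two independent groups of n = 174 each: d_min = (z_{α} + z_β)·√(2/n).
z-sum = 1.645 + 1.036 = 2.681.
d_min = 2.681 × √(2/174) = 2.681 × 0.1072 = 0.287.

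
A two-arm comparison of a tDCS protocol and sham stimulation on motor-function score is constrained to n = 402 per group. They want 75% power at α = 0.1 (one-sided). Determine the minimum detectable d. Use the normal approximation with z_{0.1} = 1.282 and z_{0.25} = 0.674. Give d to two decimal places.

For two independent groups of n = 402 each: d_min = (z_{α} + z_β)·√(2/n).
z-sum = 1.282 + 0.674 = 1.956.
d_min = 1.956 × √(2/402) = 1.956 × 0.0705 = 0.138.

d_min ≈ 0.14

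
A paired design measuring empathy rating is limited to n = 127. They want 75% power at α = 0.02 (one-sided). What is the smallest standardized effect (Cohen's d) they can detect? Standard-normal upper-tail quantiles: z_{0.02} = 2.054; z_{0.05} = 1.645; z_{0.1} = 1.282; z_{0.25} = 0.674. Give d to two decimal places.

For a single sample (or paired design) of n = 127: d_min = (z_{α} + z_β)/√n.
z-sum = 2.054 + 0.674 = 2.728.
d_min = 2.728 / √127 = 2.728 / 11.269 = 0.242.

d_min ≈ 0.24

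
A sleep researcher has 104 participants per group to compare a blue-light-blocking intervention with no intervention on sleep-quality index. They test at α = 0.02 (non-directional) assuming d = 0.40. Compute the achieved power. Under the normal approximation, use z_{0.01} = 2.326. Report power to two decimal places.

power ≈ 0.71

For two equal groups, power = Φ(d·√(n/2) − z_{α/2}).
d·√(n/2) = 0.40 × √(104/2) = 0.40 × 7.211 = 2.884.
z_β = 2.884 − 2.326 = 0.558.
Power = Φ(0.558) = 0.712.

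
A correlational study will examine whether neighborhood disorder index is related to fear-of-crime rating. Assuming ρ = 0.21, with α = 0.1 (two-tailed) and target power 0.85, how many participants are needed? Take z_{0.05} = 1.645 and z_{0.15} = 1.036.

n = 162

Fisher's z: C = ½·ln((1+r)/(1−r)) = ½·ln(1.5316) = 0.2132.
n = ((z_{α/2} + z_β)/C)² + 3.
(1.645 + 1.036) / 0.2132 = 2.681 / 0.2132 = 12.575.
n = 12.575² + 3 = 158.13 + 3 = 161.1.
Round up.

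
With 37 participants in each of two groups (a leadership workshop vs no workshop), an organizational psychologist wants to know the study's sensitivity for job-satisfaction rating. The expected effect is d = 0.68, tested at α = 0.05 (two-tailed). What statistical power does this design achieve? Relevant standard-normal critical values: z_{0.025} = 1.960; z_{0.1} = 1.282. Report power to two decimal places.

For two equal groups, power = Φ(d·√(n/2) − z_{α/2}).
d·√(n/2) = 0.68 × √(37/2) = 0.68 × 4.301 = 2.925.
z_β = 2.925 − 1.960 = 0.965.
Power = Φ(0.965) = 0.833.

power ≈ 0.83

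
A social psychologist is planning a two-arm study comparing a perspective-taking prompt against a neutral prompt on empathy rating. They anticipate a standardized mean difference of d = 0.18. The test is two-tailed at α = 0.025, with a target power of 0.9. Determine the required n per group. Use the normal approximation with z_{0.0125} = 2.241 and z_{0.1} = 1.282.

n = 767 per group

For two independent groups with equal n: n = 2·((z_{α/2} + z_β) / d)².
z_{α/2} + z_β = 2.241 + 1.282 = 3.523.
n = 2 × (3.523 / 0.18)² = 2 × 19.572² = 2 × 383.07 = 766.1.
Round up to the next whole participant.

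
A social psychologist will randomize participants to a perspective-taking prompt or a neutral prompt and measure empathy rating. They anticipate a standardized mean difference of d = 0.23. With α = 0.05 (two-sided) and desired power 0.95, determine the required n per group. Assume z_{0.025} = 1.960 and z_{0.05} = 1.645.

n = 492 per group

For two independent groups with equal n: n = 2·((z_{α/2} + z_β) / d)².
z_{α/2} + z_β = 1.960 + 1.645 = 3.605.
n = 2 × (3.605 / 0.23)² = 2 × 15.674² = 2 × 245.67 = 491.3.
Round up to the next whole participant.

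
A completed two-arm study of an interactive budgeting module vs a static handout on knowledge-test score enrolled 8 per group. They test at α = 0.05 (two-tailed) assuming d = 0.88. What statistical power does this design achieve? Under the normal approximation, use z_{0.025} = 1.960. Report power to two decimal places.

power ≈ 0.42

For two equal groups, power = Φ(d·√(n/2) − z_{α/2}).
d·√(n/2) = 0.88 × √(8/2) = 0.88 × 2.000 = 1.760.
z_β = 1.760 − 1.960 = -0.200.
Power = Φ(-0.200) = 0.421.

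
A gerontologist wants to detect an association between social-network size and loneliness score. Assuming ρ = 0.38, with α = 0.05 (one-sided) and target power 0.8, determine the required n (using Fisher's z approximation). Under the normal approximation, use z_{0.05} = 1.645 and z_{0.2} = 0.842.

Fisher's z: C = ½·ln((1+r)/(1−r)) = ½·ln(2.2258) = 0.4001.
n = ((z_{α} + z_β)/C)² + 3.
(1.645 + 0.842) / 0.4001 = 2.487 / 0.4001 = 6.216.
n = 6.216² + 3 = 38.64 + 3 = 41.6.
Round up.

n = 42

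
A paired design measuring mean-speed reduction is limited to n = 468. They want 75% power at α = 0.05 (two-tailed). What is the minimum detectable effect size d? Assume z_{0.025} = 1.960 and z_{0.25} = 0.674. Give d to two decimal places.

d_min ≈ 0.12

For a single sample (or paired design) of n = 468: d_min = (z_{α/2} + z_β)/√n.
z-sum = 1.960 + 0.674 = 2.634.
d_min = 2.634 / √468 = 2.634 / 21.633 = 0.122.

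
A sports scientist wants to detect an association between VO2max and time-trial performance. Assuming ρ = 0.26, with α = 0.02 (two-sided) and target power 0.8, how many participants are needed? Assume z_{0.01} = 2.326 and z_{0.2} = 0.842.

Fisher's z: C = ½·ln((1+r)/(1−r)) = ½·ln(1.7027) = 0.2661.
n = ((z_{α/2} + z_β)/C)² + 3.
(2.326 + 0.842) / 0.2661 = 3.168 / 0.2661 = 11.905.
n = 11.905² + 3 = 141.74 + 3 = 144.7.
Round up.

n = 145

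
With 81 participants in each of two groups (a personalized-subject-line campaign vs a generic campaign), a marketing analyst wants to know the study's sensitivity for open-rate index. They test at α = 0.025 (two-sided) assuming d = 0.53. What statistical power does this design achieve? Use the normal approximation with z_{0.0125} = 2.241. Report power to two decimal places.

For two equal groups, power = Φ(d·√(n/2) − z_{α/2}).
d·√(n/2) = 0.53 × √(81/2) = 0.53 × 6.364 = 3.373.
z_β = 3.373 − 2.241 = 1.132.
Power = Φ(1.132) = 0.871.

power ≈ 0.87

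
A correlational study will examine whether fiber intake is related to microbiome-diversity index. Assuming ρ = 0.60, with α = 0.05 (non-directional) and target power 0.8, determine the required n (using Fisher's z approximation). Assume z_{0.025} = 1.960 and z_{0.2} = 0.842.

n = 20

Fisher's z: C = ½·ln((1+r)/(1−r)) = ½·ln(4.0000) = 0.6931.
n = ((z_{α/2} + z_β)/C)² + 3.
(1.960 + 0.842) / 0.6931 = 2.802 / 0.6931 = 4.043.
n = 4.043² + 3 = 16.34 + 3 = 19.3.
Round up.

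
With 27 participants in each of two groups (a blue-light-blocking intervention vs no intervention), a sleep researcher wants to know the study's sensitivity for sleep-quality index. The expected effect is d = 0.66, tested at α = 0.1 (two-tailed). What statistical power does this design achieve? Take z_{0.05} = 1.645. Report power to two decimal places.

For two equal groups, power = Φ(d·√(n/2) − z_{α/2}).
d·√(n/2) = 0.66 × √(27/2) = 0.66 × 3.674 = 2.425.
z_β = 2.425 − 1.645 = 0.780.
Power = Φ(0.780) = 0.782.

power ≈ 0.78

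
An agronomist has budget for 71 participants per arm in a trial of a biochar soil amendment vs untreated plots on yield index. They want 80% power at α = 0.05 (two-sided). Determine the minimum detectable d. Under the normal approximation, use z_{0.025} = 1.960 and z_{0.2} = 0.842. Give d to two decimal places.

d_min ≈ 0.47

For two independent groups of n = 71 each: d_min = (z_{α/2} + z_β)·√(2/n).
z-sum = 1.960 + 0.842 = 2.802.
d_min = 2.802 × √(2/71) = 2.802 × 0.1678 = 0.470.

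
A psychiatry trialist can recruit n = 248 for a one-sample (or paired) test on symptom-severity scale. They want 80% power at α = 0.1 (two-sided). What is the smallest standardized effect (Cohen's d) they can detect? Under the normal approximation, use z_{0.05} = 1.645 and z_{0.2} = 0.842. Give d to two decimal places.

d_min ≈ 0.16

For a single sample (or paired design) of n = 248: d_min = (z_{α/2} + z_β)/√n.
z-sum = 1.645 + 0.842 = 2.487.
d_min = 2.487 / √248 = 2.487 / 15.748 = 0.158.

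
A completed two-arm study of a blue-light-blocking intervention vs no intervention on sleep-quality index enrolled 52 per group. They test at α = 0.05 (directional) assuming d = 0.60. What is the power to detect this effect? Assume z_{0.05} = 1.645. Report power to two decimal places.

For two equal groups, power = Φ(d·√(n/2) − z_{α}).
d·√(n/2) = 0.60 × √(52/2) = 0.60 × 5.099 = 3.059.
z_β = 3.059 − 1.645 = 1.414.
Power = Φ(1.414) = 0.921.

power ≈ 0.92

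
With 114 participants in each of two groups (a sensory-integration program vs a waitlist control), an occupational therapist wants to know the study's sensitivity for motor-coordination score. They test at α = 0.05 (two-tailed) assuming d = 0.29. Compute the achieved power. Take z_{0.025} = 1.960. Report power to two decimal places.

For two equal groups, power = Φ(d·√(n/2) − z_{α/2}).
d·√(n/2) = 0.29 × √(114/2) = 0.29 × 7.550 = 2.189.
z_β = 2.189 − 1.960 = 0.229.
Power = Φ(0.229) = 0.591.

power ≈ 0.59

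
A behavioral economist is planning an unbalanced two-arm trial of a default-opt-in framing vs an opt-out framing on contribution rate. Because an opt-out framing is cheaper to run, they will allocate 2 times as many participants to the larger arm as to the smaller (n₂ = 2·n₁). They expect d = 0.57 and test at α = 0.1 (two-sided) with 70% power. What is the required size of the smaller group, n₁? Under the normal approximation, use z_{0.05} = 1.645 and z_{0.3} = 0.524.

With allocation ratio k = n₂/n₁ = 2, Var(x̄₁−x̄₂) = σ²(1/n₁ + 1/(k·n₁)) = σ²·(k+1)/(k·n₁).
So n₁ = (1 + 1/k)·((z_{α/2} + z_β)/d)² = 1.500 × (2.169/0.57)².
n₁ = 1.500 × 14.48 = 21.7.
Round up: n₁ = 22, giving n₂ = 2 × 22 = 44.

n₁ = 22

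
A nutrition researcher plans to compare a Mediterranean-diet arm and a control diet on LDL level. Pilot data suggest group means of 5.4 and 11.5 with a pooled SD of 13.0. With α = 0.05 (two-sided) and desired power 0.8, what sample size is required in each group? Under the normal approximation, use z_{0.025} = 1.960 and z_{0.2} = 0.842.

Cohen's d = |M₁ − M₂| / SD_pooled = |5.4 − 11.5| / 13.0 = 6.1 / 13.0 = 0.469.
For two independent groups with equal n: n = 2·((z_{α/2} + z_β) / d)².
z_{α/2} + z_β = 1.960 + 0.842 = 2.802.
n = 2 × (2.802 / 0.469)² = 2 × 5.974² = 2 × 35.69 = 71.4.
Round up to the next whole participant.

n = 72 per group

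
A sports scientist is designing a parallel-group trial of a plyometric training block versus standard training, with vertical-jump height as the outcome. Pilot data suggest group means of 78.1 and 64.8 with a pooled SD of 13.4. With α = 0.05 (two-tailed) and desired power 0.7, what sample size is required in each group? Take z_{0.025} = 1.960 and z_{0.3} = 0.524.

Cohen's d = |M₁ − M₂| / SD_pooled = |78.1 − 64.8| / 13.4 = 13.3 / 13.4 = 0.993.
For two independent groups with equal n: n = 2·((z_{α/2} + z_β) / d)².
z_{α/2} + z_β = 1.960 + 0.524 = 2.484.
n = 2 × (2.484 / 0.993)² = 2 × 2.502² = 2 × 6.26 = 12.5.
Round up to the next whole participant.

n = 13 per group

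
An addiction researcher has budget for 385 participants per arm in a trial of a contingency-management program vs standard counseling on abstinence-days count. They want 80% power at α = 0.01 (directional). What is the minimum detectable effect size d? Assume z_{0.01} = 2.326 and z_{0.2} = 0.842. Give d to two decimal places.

d_min ≈ 0.23

For two independent groups of n = 385 each: d_min = (z_{α} + z_β)·√(2/n).
z-sum = 2.326 + 0.842 = 3.168.
d_min = 3.168 × √(2/385) = 3.168 × 0.0721 = 0.228.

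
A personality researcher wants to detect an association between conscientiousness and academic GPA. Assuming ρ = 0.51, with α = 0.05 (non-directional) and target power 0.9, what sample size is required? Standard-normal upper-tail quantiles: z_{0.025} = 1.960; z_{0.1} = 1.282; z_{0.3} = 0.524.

n = 37

Fisher's z: C = ½·ln((1+r)/(1−r)) = ½·ln(3.0816) = 0.5627.
n = ((z_{α/2} + z_β)/C)² + 3.
(1.960 + 1.282) / 0.5627 = 3.242 / 0.5627 = 5.762.
n = 5.762² + 3 = 33.19 + 3 = 36.2.
Round up.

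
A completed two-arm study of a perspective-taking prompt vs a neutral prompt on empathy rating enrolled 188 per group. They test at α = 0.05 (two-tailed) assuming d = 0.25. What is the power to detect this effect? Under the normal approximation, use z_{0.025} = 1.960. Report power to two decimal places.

power ≈ 0.68

For two equal groups, power = Φ(d·√(n/2) − z_{α/2}).
d·√(n/2) = 0.25 × √(188/2) = 0.25 × 9.695 = 2.424.
z_β = 2.424 − 1.960 = 0.464.
Power = Φ(0.464) = 0.679.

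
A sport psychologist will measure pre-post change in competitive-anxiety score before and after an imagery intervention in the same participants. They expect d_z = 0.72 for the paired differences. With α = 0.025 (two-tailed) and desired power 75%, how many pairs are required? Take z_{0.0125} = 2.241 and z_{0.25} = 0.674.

For a paired (one-sample on differences) test: n = ((z_{α/2} + z_β) / d)².
z_{α/2} + z_β = 2.241 + 0.674 = 2.915.
n = (2.915 / 0.72)² = 4.049² = 16.39.
Round up.

n = 17 pairs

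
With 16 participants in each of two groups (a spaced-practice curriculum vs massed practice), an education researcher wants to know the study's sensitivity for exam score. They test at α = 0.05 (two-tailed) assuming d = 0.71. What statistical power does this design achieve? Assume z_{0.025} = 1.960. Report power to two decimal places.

For two equal groups, power = Φ(d·√(n/2) − z_{α/2}).
d·√(n/2) = 0.71 × √(16/2) = 0.71 × 2.828 = 2.008.
z_β = 2.008 − 1.960 = 0.048.
Power = Φ(0.048) = 0.519.

power ≈ 0.52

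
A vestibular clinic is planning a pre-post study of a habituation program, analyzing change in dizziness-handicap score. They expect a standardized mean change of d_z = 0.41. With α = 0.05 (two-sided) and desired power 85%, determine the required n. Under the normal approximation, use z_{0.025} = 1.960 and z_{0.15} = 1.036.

For a paired (one-sample on differences) test: n = ((z_{α/2} + z_β) / d)².
z_{α/2} + z_β = 1.960 + 1.036 = 2.996.
n = (2.996 / 0.41)² = 7.307² = 53.40.
Round up.

n = 54 pairs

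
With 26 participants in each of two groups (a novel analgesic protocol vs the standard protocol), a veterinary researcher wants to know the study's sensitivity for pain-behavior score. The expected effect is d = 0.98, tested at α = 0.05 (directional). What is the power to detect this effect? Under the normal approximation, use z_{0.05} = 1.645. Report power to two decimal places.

power ≈ 0.97

For two equal groups, power = Φ(d·√(n/2) − z_{α}).
d·√(n/2) = 0.98 × √(26/2) = 0.98 × 3.606 = 3.533.
z_β = 3.533 − 1.645 = 1.888.
Power = Φ(1.888) = 0.971.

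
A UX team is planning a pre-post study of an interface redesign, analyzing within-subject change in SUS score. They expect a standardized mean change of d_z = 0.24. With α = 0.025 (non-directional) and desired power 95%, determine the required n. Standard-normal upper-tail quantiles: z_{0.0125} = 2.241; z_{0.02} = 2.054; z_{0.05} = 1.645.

n = 263 pairs

For a paired (one-sample on differences) test: n = ((z_{α/2} + z_β) / d)².
z_{α/2} + z_β = 2.241 + 1.645 = 3.886.
n = (3.886 / 0.24)² = 16.192² = 262.17.
Round up.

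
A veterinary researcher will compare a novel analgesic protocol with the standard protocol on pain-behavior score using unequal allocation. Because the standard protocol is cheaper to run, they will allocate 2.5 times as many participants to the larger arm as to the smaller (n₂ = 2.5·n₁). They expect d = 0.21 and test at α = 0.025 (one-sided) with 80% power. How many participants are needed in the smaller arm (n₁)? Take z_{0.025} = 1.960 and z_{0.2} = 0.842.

n₁ = 250

With allocation ratio k = n₂/n₁ = 2.5, Var(x̄₁−x̄₂) = σ²(1/n₁ + 1/(k·n₁)) = σ²·(k+1)/(k·n₁).
So n₁ = (1 + 1/k)·((z_{α} + z_β)/d)² = 1.400 × (2.802/0.21)².
n₁ = 1.400 × 178.03 = 249.2.
Round up: n₁ = 250, giving n₂ = 2.5 × 250 = 625.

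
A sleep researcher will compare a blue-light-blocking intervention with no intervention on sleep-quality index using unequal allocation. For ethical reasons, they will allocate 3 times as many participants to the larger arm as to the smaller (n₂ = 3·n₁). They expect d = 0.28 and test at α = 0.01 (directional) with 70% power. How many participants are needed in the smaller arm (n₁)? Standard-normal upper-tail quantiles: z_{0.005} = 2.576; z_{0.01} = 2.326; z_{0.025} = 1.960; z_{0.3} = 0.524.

With allocation ratio k = n₂/n₁ = 3, Var(x̄₁−x̄₂) = σ²(1/n₁ + 1/(k·n₁)) = σ²·(k+1)/(k·n₁).
So n₁ = (1 + 1/k)·((z_{α} + z_β)/d)² = 1.333 × (2.850/0.28)².
n₁ = 1.333 × 103.60 = 138.1.
Round up: n₁ = 139, giving n₂ = 3 × 139 = 417.

n₁ = 139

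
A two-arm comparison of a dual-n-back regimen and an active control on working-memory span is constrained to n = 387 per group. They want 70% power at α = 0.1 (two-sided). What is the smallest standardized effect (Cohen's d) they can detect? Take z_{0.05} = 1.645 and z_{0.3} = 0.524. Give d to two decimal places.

d_min ≈ 0.16

For two independent groups of n = 387 each: d_min = (z_{α/2} + z_β)·√(2/n).
z-sum = 1.645 + 0.524 = 2.169.
d_min = 2.169 × √(2/387) = 2.169 × 0.0719 = 0.156.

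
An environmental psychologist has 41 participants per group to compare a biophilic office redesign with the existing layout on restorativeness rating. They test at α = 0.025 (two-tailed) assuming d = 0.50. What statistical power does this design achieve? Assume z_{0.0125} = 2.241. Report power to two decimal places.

For two equal groups, power = Φ(d·√(n/2) − z_{α/2}).
d·√(n/2) = 0.50 × √(41/2) = 0.50 × 4.528 = 2.264.
z_β = 2.264 − 2.241 = 0.023.
Power = Φ(0.023) = 0.509.

power ≈ 0.51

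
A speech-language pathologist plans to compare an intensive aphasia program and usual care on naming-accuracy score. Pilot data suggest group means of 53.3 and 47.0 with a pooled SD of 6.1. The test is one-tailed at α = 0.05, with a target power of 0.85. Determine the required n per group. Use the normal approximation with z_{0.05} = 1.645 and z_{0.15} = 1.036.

Cohen's d = |M₁ − M₂| / SD_pooled = |53.3 − 47.0| / 6.1 = 6.3 / 6.1 = 1.033.
For two independent groups with equal n: n = 2·((z_{α} + z_β) / d)².
z_{α} + z_β = 1.645 + 1.036 = 2.681.
n = 2 × (2.681 / 1.033)² = 2 × 2.595² = 2 × 6.74 = 13.5.
Round up to the next whole participant.

n = 14 per group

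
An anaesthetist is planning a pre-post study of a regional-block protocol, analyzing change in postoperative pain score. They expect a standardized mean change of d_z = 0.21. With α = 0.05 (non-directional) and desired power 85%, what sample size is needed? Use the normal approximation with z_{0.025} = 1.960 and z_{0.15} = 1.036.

n = 204 pairs

For a paired (one-sample on differences) test: n = ((z_{α/2} + z_β) / d)².
z_{α/2} + z_β = 1.960 + 1.036 = 2.996.
n = (2.996 / 0.21)² = 14.267² = 203.54.
Round up.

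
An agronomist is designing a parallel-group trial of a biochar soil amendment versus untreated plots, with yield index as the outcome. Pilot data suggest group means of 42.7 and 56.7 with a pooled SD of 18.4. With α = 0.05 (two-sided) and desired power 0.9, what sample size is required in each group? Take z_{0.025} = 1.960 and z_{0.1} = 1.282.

Cohen's d = |M₁ − M₂| / SD_pooled = |42.7 − 56.7| / 18.4 = 14.0 / 18.4 = 0.761.
For two independent groups with equal n: n = 2·((z_{α/2} + z_β) / d)².
z_{α/2} + z_β = 1.960 + 1.282 = 3.242.
n = 2 × (3.242 / 0.761)² = 2 × 4.260² = 2 × 18.15 = 36.3.
Round up to the next whole participant.

n = 37 per group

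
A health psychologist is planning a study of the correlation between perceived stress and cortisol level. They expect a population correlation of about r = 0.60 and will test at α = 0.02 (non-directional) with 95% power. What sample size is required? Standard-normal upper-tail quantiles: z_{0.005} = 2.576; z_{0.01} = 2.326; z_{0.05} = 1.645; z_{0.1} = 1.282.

Fisher's z: C = ½·ln((1+r)/(1−r)) = ½·ln(4.0000) = 0.6931.
n = ((z_{α/2} + z_β)/C)² + 3.
(2.326 + 1.645) / 0.6931 = 3.971 / 0.6931 = 5.729.
n = 5.729² + 3 = 32.83 + 3 = 35.8.
Round up.

n = 36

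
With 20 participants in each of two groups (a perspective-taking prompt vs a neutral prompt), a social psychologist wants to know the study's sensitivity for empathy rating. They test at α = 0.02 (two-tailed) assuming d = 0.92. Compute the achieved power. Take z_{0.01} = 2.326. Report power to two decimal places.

power ≈ 0.72

For two equal groups, power = Φ(d·√(n/2) − z_{α/2}).
d·√(n/2) = 0.92 × √(20/2) = 0.92 × 3.162 = 2.909.
z_β = 2.909 − 2.326 = 0.583.
Power = Φ(0.583) = 0.720.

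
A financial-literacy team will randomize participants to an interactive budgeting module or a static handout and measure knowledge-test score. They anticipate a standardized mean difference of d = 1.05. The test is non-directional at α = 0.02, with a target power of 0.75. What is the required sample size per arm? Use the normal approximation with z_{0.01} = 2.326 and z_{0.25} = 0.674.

For two independent groups with equal n: n = 2·((z_{α/2} + z_β) / d)².
z_{α/2} + z_β = 2.326 + 0.674 = 3.000.
n = 2 × (3.000 / 1.05)² = 2 × 2.857² = 2 × 8.16 = 16.3.
Round up to the next whole participant.

n = 17 per group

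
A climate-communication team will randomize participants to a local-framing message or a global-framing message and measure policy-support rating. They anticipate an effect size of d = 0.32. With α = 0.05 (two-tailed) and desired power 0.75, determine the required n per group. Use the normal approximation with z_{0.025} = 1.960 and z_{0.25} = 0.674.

For two independent groups with equal n: n = 2·((z_{α/2} + z_β) / d)².
z_{α/2} + z_β = 1.960 + 0.674 = 2.634.
n = 2 × (2.634 / 0.32)² = 2 × 8.231² = 2 × 67.75 = 135.5.
Round up to the next whole participant.

n = 136 per group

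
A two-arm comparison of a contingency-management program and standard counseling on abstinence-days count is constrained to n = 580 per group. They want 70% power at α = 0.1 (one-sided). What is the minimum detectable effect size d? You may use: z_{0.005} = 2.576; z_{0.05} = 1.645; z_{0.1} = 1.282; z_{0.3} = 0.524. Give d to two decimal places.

For two independent groups of n = 580 each: d_min = (z_{α} + z_β)·√(2/n).
z-sum = 1.282 + 0.524 = 1.806.
d_min = 1.806 × √(2/580) = 1.806 × 0.0587 = 0.106.

d_min ≈ 0.11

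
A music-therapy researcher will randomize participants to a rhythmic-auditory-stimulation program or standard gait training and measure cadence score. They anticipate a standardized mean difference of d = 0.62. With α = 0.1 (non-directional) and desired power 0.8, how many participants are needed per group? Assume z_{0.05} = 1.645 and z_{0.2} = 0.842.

For two independent groups with equal n: n = 2·((z_{α/2} + z_β) / d)².
z_{α/2} + z_β = 1.645 + 0.842 = 2.487.
n = 2 × (2.487 / 0.62)² = 2 × 4.011² = 2 × 16.09 = 32.2.
Round up to the next whole participant.

n = 33 per group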